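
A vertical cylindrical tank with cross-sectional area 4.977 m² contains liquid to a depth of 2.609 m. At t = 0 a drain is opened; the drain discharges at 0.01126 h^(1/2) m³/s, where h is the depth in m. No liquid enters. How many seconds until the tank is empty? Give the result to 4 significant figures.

1428 s

Mass balance (ρ constant): A dh/dt = −0.01126 √h.
This is separable: 2 d(√h)/dt = −0.01126/A, so √h = √h₀ − (0.01126/(2A)) t.
Tank is empty when √h = 0: t_empty = 2A√h₀/0.01126.
t_empty = 2·4.977·√2.609/0.01126 = 9.95400·1.61524/0.01126 = 1427.90 s.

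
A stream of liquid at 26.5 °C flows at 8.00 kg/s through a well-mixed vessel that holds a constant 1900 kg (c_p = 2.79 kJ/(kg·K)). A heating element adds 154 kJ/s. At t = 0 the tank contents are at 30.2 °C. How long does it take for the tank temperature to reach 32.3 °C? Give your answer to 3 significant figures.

254 s

M c_p dT/dt = ṁ c_p (T_in − T) + Q̇.
τ = M/ṁ = 237.50 s; T_ss = T_in + Q̇/(ṁ c_p) = 33.400 °C.
T(t) = T_ss + (T₀ − T_ss) e^(−t/τ). Set T = 32.3:
e^(−t/τ) = (32.3 − 33.400)/(30.2 − 33.400) = 0.34368
t = −237.50 · ln(0.34368) = 253.66 s.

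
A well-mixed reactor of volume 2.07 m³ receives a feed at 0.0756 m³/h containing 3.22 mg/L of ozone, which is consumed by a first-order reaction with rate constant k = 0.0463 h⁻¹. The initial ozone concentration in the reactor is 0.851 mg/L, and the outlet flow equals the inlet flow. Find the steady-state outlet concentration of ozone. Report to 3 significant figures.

1.42 mg/L

V dC/dt = Q(C_in − C) − k V C.
At steady state: 0 = Q C_in − (Q + kV) C_ss, so C_ss = Q C_in/(Q + kV).
C_ss = 0.0756·3.22/(0.0756 + 0.0463·2.07) = 0.24343/0.17144 = 1.4199 mg/L.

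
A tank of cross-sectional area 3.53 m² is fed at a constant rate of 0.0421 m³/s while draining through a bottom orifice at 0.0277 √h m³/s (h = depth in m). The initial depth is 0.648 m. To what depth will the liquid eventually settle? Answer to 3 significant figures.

Level balance: A dh/dt = 0.0421 − 0.0277 √h. Setting dh/dt = 0:
Q_in = 0.0277 √h_ss ⇒ √h_ss = 0.0421/0.0277 = 1.5199.
h_ss = 1.5199² = 2.3100 m. (Since h₀ = 0.648 m < h_ss, the level will rise toward this value.)

2.31 m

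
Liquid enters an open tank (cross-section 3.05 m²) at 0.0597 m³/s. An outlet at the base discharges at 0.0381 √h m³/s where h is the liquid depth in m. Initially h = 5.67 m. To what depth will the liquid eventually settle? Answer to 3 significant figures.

Unsteady balance on liquid volume: A dh/dt = Q_in − 0.0381 √h. At steady state dh/dt = 0:
Q_in = 0.0381 √h_ss ⇒ √h_ss = 0.0597/0.0381 = 1.5669.
h_ss = 1.5669² = 2.4553 m. (Since h₀ = 5.67 m > h_ss, the level will fall toward this value.)

2.46 m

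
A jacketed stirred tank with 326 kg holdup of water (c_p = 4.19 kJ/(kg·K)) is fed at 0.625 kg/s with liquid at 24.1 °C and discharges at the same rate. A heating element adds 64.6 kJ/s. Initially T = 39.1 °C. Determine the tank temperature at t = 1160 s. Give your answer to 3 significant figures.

Unsteady energy balance on the tank contents: M c_p dT/dt = ṁ c_p (T_in − T) + 64.6.
Rearrange: dT/dt = (T_ss − T)/τ with τ = M/ṁ = 521.60 s and T_ss = T_in + Q̇/(ṁ c_p) = 48.768 °C.
Integrating: T(t) = T_ss + (T₀ − T_ss) e^(−t/τ).
T(1160) = 48.768 + (-9.6683)·e^(−1160/521.60) = 48.768 + (-9.6683)·0.10818 = 47.722 °C.

47.7 °C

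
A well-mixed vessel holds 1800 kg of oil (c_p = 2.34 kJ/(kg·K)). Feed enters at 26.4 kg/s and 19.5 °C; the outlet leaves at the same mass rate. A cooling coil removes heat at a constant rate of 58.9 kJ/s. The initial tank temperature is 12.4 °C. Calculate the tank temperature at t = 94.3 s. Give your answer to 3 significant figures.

M c_p dT/dt = ṁ c_p (T_in − T) − Q̇.
τ = M/ṁ = 68.182 s; T_ss = T_in − Q̇/(ṁ c_p) = 19.5 − 58.9/(26.4·2.34) = 18.547 °C.
This is linear first-order; T(t) = T_ss + (T₀ − T_ss) e^(−t/τ).
T(94.3) = 18.547 + (-6.1466)·e^(−94.3/68.182) = 18.547 + (-6.1466)·0.25081 = 17.005 °C.

17.0 °C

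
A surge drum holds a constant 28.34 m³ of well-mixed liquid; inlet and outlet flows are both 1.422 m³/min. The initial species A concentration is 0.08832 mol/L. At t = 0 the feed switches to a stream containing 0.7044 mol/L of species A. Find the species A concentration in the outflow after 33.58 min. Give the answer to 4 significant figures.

0.5901 mol/L

Mass balance on the solute (V constant): V dC/dt = Q(C_in − C).
Rewrite as dC/dt + C/τ = C_in/τ, τ = V/Q = 19.9297 min.
Solution: C(t) = C_in + (C₀ − C_in) e^(−t/τ).
C(33.58) = 0.7044 + (0.08832 − 0.7044)·e^(−33.58/19.9297) = 0.7044 + (-0.616080)·0.185458 = 0.590143 mol/L.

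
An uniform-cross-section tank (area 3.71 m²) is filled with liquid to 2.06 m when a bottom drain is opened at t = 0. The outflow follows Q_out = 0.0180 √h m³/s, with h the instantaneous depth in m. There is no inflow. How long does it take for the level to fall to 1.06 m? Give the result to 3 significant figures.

A dh/dt = −Q_out = −0.0180 √h.
Separate and integrate: 2(√h − √h₀) = −(0.0180/A) t.
t = 2A(√h₀ − √h)/0.0180 = 2·3.71·(√2.06 − √1.06)/0.0180
  = 7.4200 × (1.4353 − 1.0296) / 0.0180 = 167.24 s.

167 s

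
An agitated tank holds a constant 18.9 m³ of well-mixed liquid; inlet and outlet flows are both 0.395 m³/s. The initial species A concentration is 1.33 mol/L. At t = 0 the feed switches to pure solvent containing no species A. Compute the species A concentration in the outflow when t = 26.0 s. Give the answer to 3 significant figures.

0.772 mol/L

Species balance on the tank: V dC/dt = Q(C_in − C).
Rewrite as dC/dt + C/τ = C_in/τ, τ = V/Q = 47.848 s.
This is linear first-order; C(t) = C_in + (C₀ − C_in) e^(−t/τ).
C(26.0) = 0 + (1.33 − 0)·e^(−26.0/47.848) = 0 + (1.3300)·0.58078 = 0.77244 mol/L.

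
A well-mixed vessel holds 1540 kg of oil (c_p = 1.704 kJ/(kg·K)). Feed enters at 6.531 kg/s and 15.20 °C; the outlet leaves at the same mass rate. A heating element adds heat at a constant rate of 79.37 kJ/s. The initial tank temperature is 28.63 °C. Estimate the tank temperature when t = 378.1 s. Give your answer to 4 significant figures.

23.60 °C

Energy balance: M c_p dT/dt = ṁ c_p (T_in − T) + 79.37.
Rearrange: dT/dt = (T_ss − T)/τ with τ = M/ṁ = 235.798 s and T_ss = T_in + Q̇/(ṁ c_p) = 22.3319 °C.
Integrating: T(t) = T_ss + (T₀ − T_ss) e^(−t/τ).
T(378.1) = 22.3319 + (6.29807)·e^(−378.1/235.798) = 22.3319 + (6.29807)·0.201194 = 23.5991 °C.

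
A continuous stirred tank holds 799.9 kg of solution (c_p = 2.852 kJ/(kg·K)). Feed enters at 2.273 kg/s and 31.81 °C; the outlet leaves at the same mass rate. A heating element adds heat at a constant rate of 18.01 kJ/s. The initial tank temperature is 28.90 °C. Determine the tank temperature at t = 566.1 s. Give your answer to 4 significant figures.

M c_p dT/dt = ṁ c_p (T_in − T) + Q̇.
Rearrange: dT/dt = (T_ss − T)/τ with τ = M/ṁ = 351.914 s and T_ss = T_in + Q̇/(ṁ c_p) = 34.5882 °C.
This is linear first-order; T(t) = T_ss + (T₀ − T_ss) e^(−t/τ).
T(566.1) = 34.5882 + (-5.68821)·e^(−566.1/351.914) = 34.5882 + (-5.68821)·0.200161 = 33.4496 °C.

33.45 °C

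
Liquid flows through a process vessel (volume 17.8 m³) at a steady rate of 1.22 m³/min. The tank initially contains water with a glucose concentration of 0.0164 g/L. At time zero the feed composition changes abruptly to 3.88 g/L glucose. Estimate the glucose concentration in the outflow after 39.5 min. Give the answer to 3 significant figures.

Unsteady species balance (constant V, well mixed): V dC/dt = Q(C_in − C).
So dC/dt = (C_in − C)/τ with τ = V/Q = 17.8/1.22 = 14.590 min.
Integrating: C(t) = C_in + (C₀ − C_in) e^(−t/τ).
C(39.5) = 3.88 + (0.0164 − 3.88)·e^(−39.5/14.590) = 3.88 + (-3.8636)·0.066716 = 3.6222 g/L.

3.62 g/L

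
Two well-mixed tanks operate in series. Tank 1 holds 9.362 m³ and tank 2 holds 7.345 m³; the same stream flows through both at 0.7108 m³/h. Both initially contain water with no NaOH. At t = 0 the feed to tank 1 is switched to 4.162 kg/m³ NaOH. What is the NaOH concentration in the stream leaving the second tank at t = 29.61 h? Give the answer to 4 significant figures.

2.985 kg/m³

Each tank obeys Vᵢ dCᵢ/dt = Q(Cᵢ₋₁ − Cᵢ), so τᵢ = Vᵢ/Q.
τ₁ = 9.362/0.7108 = 13.1711 h; τ₂ = 7.345/0.7108 = 10.3334 h.
Solving the cascade with C₁(0)=C₂(0)=0 gives C₂(t) = C_in[1 − (τ₁ e^(−t/τ₁) − τ₂ e^(−t/τ₂))/(τ₁ − τ₂)].
At t = 29.61: e^(−t/τ₁) = 0.105599, e^(−t/τ₂) = 0.0569570.
C₂ = 4.162·[1 − (13.1711·0.105599 − 10.3334·0.0569570)/(2.83765)] = 4.162·0.717270 = 2.98528 kg/m³.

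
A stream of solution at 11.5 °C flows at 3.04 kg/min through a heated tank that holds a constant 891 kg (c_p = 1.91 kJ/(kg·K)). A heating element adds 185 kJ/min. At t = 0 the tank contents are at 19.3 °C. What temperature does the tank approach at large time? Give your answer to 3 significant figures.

M c_p dT/dt = ṁ c_p (T_in − T) + Q̇.
At steady state dT/dt = 0 ⇒ T_ss = T_in + Q̇/(ṁ c_p) = 11.5 + 185/(3.04·1.91) = 43.361 °C.

43.4 °C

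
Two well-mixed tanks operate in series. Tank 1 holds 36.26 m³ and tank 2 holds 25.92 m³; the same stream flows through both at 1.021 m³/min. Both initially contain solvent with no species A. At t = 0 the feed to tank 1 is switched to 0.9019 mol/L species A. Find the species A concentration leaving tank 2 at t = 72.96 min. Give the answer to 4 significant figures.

Time constants: τᵢ = Vᵢ/Q for each well-mixed tank.
τ₁ = 36.26/1.021 = 35.5142 min; τ₂ = 25.92/1.021 = 25.3869 min.
Tank 1: C₁ = C_in(1 − e^(−t/τ₁)). Tank 2 (τ₁ ≠ τ₂): C₂ = C_in[1 − (τ₁ e^(−t/τ₁) − τ₂ e^(−t/τ₂))/(τ₁ − τ₂)].
At t = 72.96: e^(−t/τ₁) = 0.128171, e^(−t/τ₂) = 0.0564768.
C₂ = 0.9019·[1 − (35.5142·0.128171 − 25.3869·0.0564768)/(10.1273)] = 0.9019·0.692108 = 0.624212 mol/L.

0.6242 mol/L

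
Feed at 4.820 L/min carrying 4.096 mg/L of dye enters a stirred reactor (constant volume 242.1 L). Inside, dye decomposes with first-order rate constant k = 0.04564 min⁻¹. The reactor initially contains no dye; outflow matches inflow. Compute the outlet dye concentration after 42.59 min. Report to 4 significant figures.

Accumulation = in − out − consumed: V dC/dt = Q C_in − Q C − k V C.
dC/dt = (Q/V) C_in − (Q/V + k) C; effective rate a = Q/V + k = 0.0199091 + 0.04564 = 0.0655491 min⁻¹.
C_ss = Q C_in/(Q + kV) = 1.24407 mg/L; C(t) = C_ss + (C₀ − C_ss) e^(−a t).
C(42.59) = 1.24407 + (-1.24407)·e^(−0.0655491·42.59) = 1.24407 + (-1.24407)·0.0613146 = 1.16779 mg/L.

1.168 mg/L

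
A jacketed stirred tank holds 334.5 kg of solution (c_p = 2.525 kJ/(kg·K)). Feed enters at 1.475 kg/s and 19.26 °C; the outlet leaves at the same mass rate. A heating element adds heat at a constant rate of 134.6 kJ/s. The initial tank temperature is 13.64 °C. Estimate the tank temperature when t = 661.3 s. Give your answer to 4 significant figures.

53.14 °C

First-law balance (no shaft work): M c_p dT/dt = ṁ c_p (T_in − T) + 134.6.
Rearrange: dT/dt = (T_ss − T)/τ with τ = M/ṁ = 226.780 s and T_ss = T_in + Q̇/(ṁ c_p) = 55.4003 °C.
This is linear first-order; T(t) = T_ss + (T₀ − T_ss) e^(−t/τ).
T(661.3) = 55.4003 + (-41.7603)·e^(−661.3/226.780) = 55.4003 + (-41.7603)·0.0541473 = 53.1391 °C.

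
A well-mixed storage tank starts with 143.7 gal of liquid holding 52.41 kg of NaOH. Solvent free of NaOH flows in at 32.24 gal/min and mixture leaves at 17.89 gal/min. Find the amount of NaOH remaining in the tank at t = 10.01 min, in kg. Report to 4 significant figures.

22.09 kg

Let m(t) be the amount of NaOH. Volume: V(t) = V₀ + (Q_in − Q_out) t = 143.7 + 14.3500 t; V(10.01) = 287.344 gal.
Solute balance: dm/dt = 0 − Q_out C = −Q_out m/V(t).
dm/m = −Q_out dt/(V₀ + 14.3500 t); integrating gives ln(m/m₀) = −(Q_out/(Q_in−Q_out)) ln(V/V₀).
m = m₀ (V₀/V)^(Q_out/(Q_in−Q_out)) = 52.41 × (143.7/287.344)^(1.24669) = 22.0917 kg.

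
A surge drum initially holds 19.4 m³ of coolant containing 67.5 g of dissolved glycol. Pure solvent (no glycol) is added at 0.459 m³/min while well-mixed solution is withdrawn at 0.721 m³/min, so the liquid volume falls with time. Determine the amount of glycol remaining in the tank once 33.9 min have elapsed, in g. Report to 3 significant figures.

12.5 g

Let m(t) be the amount of glycol. Volume: V(t) = V₀ + (Q_in − Q_out) t = 19.4 − 0.26200 t; V(33.9) = 10.518 m³.
Solute balance: dm/dt = 0 − Q_out C = −Q_out m/V(t).
Separate: dm/m = −Q_out dt/V(t) ⇒ ln(m/m₀) = −(Q_out/(Q_in−Q_out)) ln(V/V₀).
m = m₀ (V₀/V)^(Q_out/(Q_in−Q_out)) = 67.5 × (19.4/10.518)^(-2.7519) = 12.522 g.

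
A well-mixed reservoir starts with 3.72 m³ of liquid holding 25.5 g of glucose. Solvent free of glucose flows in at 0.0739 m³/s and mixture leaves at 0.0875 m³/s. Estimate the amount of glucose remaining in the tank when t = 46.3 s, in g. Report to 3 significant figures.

Total volume: dV/dt = Q_in − Q_out = -0.013600 m³/s, so V(t) = 3.72 − 0.013600 t and V(46.3) = 3.0903 m³.
No glucose enters, so dm/dt = −Q_out · (m/V).
dm/m = −Q_out dt/(V₀ − 0.013600 t); integrating gives ln(m/m₀) = −(Q_out/(Q_in−Q_out)) ln(V/V₀).
m = m₀ (V₀/V)^(Q_out/(Q_in−Q_out)) = 25.5 × (3.72/3.0903)^(-6.4338) = 7.7333 g.

7.73 g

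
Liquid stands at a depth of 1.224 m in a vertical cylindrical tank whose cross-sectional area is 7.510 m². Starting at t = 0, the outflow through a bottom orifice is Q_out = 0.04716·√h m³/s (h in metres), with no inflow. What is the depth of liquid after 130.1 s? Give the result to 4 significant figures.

With no inflow, A dh/dt = −0.04716 √h.
∫ h^(−1/2) dh = −(0.04716/A) ∫ dt, giving 2√h = 2√h₀ − (0.04716/A) t.
√h = √1.224 − 0.04716·130.1/(2·7.510) = 1.10635 − 0.408490 = 0.697856.
h = 0.697856² = 0.487002 m.

0.4870 m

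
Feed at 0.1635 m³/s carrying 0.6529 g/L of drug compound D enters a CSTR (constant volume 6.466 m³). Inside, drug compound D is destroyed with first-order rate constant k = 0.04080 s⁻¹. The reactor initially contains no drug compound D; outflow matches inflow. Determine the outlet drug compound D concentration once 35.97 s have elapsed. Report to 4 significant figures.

0.2266 g/L

V dC/dt = Q(C_in − C) − k V C.
This is linear with rate a = Q/V + k = 0.0660861 s⁻¹.
C_ss = Q C_in/(Q + kV) = 0.249815 g/L; C(t) = C_ss + (C₀ − C_ss) e^(−a t).
C(35.97) = 0.249815 + (-0.249815)·e^(−0.0660861·35.97) = 0.249815 + (-0.249815)·0.0928177 = 0.226628 g/L.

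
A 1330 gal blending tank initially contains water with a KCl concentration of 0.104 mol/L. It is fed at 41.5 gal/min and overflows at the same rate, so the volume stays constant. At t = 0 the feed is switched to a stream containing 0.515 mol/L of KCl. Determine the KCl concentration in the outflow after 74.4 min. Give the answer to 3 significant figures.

Unsteady species balance (constant V, well mixed): V dC/dt = Q(C_in − C).
So dC/dt = (C_in − C)/τ with τ = V/Q = 1330/41.5 = 32.048 min.
This is linear first-order; C(t) = C_in + (C₀ − C_in) e^(−t/τ).
C(74.4) = 0.515 + (0.104 − 0.515)·e^(−74.4/32.048) = 0.515 + (-0.41100)·0.098126 = 0.47467 mol/L.

0.475 mol/L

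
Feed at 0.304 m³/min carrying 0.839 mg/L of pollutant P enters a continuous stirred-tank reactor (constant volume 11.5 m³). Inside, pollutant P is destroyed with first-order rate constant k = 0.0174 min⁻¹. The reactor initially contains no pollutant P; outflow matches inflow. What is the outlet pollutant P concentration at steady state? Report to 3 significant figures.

Accumulation = in − out − consumed: V dC/dt = Q C_in − Q C − k V C.
Steady state (dC/dt = 0): C_ss = Q C_in/(Q + kV) = C_in/(1 + kV/Q).
C_ss = 0.304·0.839/(0.304 + 0.0174·11.5) = 0.25506/0.50410 = 0.50596 mg/L.

0.506 mg/L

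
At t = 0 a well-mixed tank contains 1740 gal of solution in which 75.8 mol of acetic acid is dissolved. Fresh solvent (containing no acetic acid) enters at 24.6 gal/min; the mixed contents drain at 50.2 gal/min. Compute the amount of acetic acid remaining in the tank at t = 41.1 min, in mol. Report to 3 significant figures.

Total volume: dV/dt = Q_in − Q_out = -25.600 gal/min, so V(t) = 1740 − 25.600 t and V(41.1) = 687.84 gal.
Species balance (pure solvent in): dm/dt = −Q_out · m/V(t).
dm/m = −Q_out dt/(V₀ − 25.600 t); integrating gives ln(m/m₀) = −(Q_out/(Q_in−Q_out)) ln(V/V₀).
m = m₀ (V₀/V)^(Q_out/(Q_in−Q_out)) = 75.8 × (1740/687.84)^(-1.9609) = 12.283 mol.

12.3 mol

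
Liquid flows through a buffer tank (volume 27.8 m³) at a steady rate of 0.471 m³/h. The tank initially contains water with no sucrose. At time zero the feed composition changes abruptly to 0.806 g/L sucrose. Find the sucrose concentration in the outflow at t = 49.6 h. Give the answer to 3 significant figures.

0.458 g/L

Unsteady species balance (constant V, well mixed): V dC/dt = Q(C_in − C).
So dC/dt = (C_in − C)/τ with τ = V/Q = 27.8/0.471 = 59.023 h.
Integrating: C(t) = C_in + (C₀ − C_in) e^(−t/τ).
C(49.6) = 0.806 + (0 − 0.806)·e^(−49.6/59.023) = 0.806 + (-0.80600)·0.43156 = 0.45816 g/L.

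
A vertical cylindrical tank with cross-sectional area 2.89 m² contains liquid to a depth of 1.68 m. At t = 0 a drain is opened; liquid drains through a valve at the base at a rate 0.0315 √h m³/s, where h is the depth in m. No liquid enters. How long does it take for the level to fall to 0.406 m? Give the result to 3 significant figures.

121 s

Accumulation of liquid (constant cross-section A): A dh/dt = −0.0315 √h.
∫ h^(−1/2) dh = −(0.0315/A) ∫ dt, giving 2√h = 2√h₀ − (0.0315/A) t.
t = 2A(√h₀ − √h)/0.0315 = 2·2.89·(√1.68 − √0.406)/0.0315
  = 5.7800 × (1.2961 − 0.63718) / 0.0315 = 120.92 s.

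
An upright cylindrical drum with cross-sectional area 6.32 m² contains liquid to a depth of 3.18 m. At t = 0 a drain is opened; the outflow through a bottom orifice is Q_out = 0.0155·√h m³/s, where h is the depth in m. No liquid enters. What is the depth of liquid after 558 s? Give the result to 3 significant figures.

Volume balance on the tank: A dh/dt = −0.0155 √h.
∫ h^(−1/2) dh = −(0.0155/A) ∫ dt, giving 2√h = 2√h₀ − (0.0155/A) t.
√h = √3.18 − 0.0155·558/(2·6.32) = 1.7833 − 0.68426 = 1.0990.
h = 1.0990² = 1.2078 m.

1.21 m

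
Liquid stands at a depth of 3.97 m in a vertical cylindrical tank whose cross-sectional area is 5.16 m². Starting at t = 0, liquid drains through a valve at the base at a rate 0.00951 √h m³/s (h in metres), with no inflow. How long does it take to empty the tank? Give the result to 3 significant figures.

2160 s

Mass balance (ρ constant): A dh/dt = −0.00951 √h.
∫ h^(−1/2) dh = −(0.00951/A) ∫ dt, giving 2√h = 2√h₀ − (0.00951/A) t.
Tank is empty when √h = 0: t_empty = 2A√h₀/0.00951.
t_empty = 2·5.16·√3.97/0.00951 = 10.320·1.9925/0.00951 = 2162.2 s.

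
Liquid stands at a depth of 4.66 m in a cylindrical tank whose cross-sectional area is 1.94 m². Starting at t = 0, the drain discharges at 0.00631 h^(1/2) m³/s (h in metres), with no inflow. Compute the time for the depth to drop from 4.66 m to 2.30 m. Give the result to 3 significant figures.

395 s

A dh/dt = −Q_out = −0.00631 √h.
This is separable: 2 d(√h)/dt = −0.00631/A, so √h = √h₀ − (0.00631/(2A)) t.
t = 2A(√h₀ − √h)/0.00631 = 2·1.94·(√4.66 − √2.30)/0.00631
  = 3.8800 × (2.1587 − 1.5166) / 0.00631 = 394.84 s.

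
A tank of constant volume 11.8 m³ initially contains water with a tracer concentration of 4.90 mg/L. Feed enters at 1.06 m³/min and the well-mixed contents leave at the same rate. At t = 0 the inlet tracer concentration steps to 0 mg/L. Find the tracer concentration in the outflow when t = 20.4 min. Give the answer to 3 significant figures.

0.784 mg/L

Accumulation = in − out for the solute gives V dC/dt = Q(C_in − C).
Time constant τ = V/Q = 11.8/1.06 = 11.132 min.
C approaches C_in exponentially: C(t) = C_in + (C₀ − C_in) e^(−t/τ).
C(20.4) = 0 + (4.90 − 0)·e^(−20.4/11.132) = 0 + (4.9000)·0.16001 = 0.78403 mg/L.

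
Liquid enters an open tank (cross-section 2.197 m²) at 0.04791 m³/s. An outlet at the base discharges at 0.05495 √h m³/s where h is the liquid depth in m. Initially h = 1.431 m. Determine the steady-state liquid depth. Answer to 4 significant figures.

0.7602 m

A dh/dt = Q_in − 0.05495 √h. Steady state requires inflow = outflow:
Q_in = 0.05495 √h_ss ⇒ √h_ss = 0.04791/0.05495 = 0.871884.
h_ss = 0.871884² = 0.760181 m. (Since h₀ = 1.431 m > h_ss, the level will fall toward this value.)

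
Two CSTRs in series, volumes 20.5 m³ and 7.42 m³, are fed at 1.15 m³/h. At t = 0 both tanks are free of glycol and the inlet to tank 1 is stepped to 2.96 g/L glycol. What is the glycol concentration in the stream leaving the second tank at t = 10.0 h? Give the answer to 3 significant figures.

Species balance on tank i: dCᵢ/dt = (Cᵢ₋₁ − Cᵢ)/τᵢ with τᵢ = Vᵢ/Q.
τ₁ = 20.5/1.15 = 17.826 h; τ₂ = 7.42/1.15 = 6.4522 h.
Tank 1: C₁ = C_in(1 − e^(−t/τ₁)). Tank 2 (τ₁ ≠ τ₂): C₂ = C_in[1 − (τ₁ e^(−t/τ₁) − τ₂ e^(−t/τ₂))/(τ₁ − τ₂)].
At t = 10.0: e^(−t/τ₁) = 0.57065, e^(−t/τ₂) = 0.21228.
C₂ = 2.96·[1 − (17.826·0.57065 − 6.4522·0.21228)/(11.374)] = 2.96·0.22605 = 0.66911 g/L.

0.669 g/L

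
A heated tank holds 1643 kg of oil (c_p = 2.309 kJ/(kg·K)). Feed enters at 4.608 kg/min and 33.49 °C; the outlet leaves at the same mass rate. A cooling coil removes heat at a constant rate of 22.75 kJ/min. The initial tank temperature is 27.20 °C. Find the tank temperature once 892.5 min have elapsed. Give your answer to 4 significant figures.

M c_p dT/dt = ṁ c_p (T_in − T) − Q̇.
Rearrange: dT/dt = (T_ss − T)/τ with τ = M/ṁ = 356.554 min and T_ss = T_in − Q̇/(ṁ c_p) = 31.3518 °C.
T approaches T_ss exponentially: T(t) = T_ss + (T₀ − T_ss) e^(−t/τ).
T(892.5) = 31.3518 + (-4.15182)·e^(−892.5/356.554) = 31.3518 + (-4.15182)·0.0818286 = 31.0121 °C.

31.01 °C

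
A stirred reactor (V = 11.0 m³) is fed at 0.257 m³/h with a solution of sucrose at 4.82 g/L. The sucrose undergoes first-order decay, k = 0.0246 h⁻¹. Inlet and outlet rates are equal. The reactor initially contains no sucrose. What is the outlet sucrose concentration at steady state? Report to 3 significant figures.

Species balance: V dC/dt = Q C_in − Q C − k V C.
Steady state (dC/dt = 0): C_ss = Q C_in/(Q + kV) = C_in/(1 + kV/Q).
C_ss = 0.257·4.82/(0.257 + 0.0246·11.0) = 1.2387/0.52760 = 2.3479 g/L.

2.35 g/L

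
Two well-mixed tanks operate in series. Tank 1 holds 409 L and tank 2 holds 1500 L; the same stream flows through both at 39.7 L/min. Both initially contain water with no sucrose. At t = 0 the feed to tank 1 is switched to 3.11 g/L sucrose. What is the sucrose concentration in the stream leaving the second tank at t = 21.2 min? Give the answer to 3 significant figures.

Time constants: τᵢ = Vᵢ/Q for each well-mixed tank.
τ₁ = 409/39.7 = 10.302 min; τ₂ = 1500/39.7 = 37.783 min.
Tank 1: C₁ = C_in(1 − e^(−t/τ₁)). Tank 2 (τ₁ ≠ τ₂): C₂ = C_in[1 − (τ₁ e^(−t/τ₁) − τ₂ e^(−t/τ₂))/(τ₁ − τ₂)].
At t = 21.2: e^(−t/τ₁) = 0.12773, e^(−t/τ₂) = 0.57058.
C₂ = 3.11·[1 − (10.302·0.12773 − 37.783·0.57058)/(-27.481)] = 3.11·0.26340 = 0.81916 g/L.

0.819 g/L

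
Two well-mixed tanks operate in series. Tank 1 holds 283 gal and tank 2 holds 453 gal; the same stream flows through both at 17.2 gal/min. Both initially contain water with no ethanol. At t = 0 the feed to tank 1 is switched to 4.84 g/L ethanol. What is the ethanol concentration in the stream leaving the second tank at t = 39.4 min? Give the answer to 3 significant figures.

2.69 g/L

Species balance on tank i: dCᵢ/dt = (Cᵢ₋₁ − Cᵢ)/τᵢ with τᵢ = Vᵢ/Q.
τ₁ = 283/17.2 = 16.453 min; τ₂ = 453/17.2 = 26.337 min.
Tank 1: C₁ = C_in(1 − e^(−t/τ₁)). Tank 2 (τ₁ ≠ τ₂): C₂ = C_in[1 − (τ₁ e^(−t/τ₁) − τ₂ e^(−t/τ₂))/(τ₁ − τ₂)].
At t = 39.4: e^(−t/τ₁) = 0.091207, e^(−t/τ₂) = 0.22403.
C₂ = 4.84·[1 − (16.453·0.091207 − 26.337·0.22403)/(-9.8837)] = 4.84·0.55486 = 2.6855 g/L.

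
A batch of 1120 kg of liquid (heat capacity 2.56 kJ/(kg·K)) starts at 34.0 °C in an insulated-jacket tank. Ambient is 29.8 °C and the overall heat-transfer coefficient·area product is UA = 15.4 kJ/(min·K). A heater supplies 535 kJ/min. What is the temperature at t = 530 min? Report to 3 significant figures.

Energy balance: M c_p dT/dt = −UA(T − T_amb) + Q̇.
dT/dt = (T_ss − T)/τ with T_ss = T_amb + Q̇/UA = 29.8 + 535/15.4 = 64.540 °C, τ = M c_p/UA = 1120·2.56/15.4 = 186.18 min.
This is linear first-order; T(t) = T_ss + (T₀ − T_ss) e^(−t/τ).
T(530) = 64.540 + (-30.540)·0.058037 = 62.768 °C.

62.8 °C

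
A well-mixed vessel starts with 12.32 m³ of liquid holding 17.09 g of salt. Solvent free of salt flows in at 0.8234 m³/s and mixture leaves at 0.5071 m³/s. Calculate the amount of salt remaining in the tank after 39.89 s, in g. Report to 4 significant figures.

Let m(t) be the amount of salt. Volume: V(t) = V₀ + (Q_in − Q_out) t = 12.32 + 0.316300 t; V(39.89) = 24.9372 m³.
No salt enters, so dm/dt = −Q_out · (m/V).
Separate: dm/m = −Q_out dt/V(t) ⇒ ln(m/m₀) = −(Q_out/(Q_in−Q_out)) ln(V/V₀).
m = m₀ (V₀/V)^(Q_out/(Q_in−Q_out)) = 17.09 × (12.32/24.9372)^(1.60322) = 5.51792 g.

5.518 g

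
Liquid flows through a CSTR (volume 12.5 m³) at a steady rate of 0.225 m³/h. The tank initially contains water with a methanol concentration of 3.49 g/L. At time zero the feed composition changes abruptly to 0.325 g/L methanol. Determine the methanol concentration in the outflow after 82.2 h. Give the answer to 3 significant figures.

1.05 g/L

Transient balance on the dissolved component: V dC/dt = Q(C_in − C).
So dC/dt = (C_in − C)/τ with τ = V/Q = 12.5/0.225 = 55.556 h.
This is linear first-order; C(t) = C_in + (C₀ − C_in) e^(−t/τ).
C(82.2) = 0.325 + (3.49 − 0.325)·e^(−82.2/55.556) = 0.325 + (3.1650)·0.22773 = 1.0458 g/L.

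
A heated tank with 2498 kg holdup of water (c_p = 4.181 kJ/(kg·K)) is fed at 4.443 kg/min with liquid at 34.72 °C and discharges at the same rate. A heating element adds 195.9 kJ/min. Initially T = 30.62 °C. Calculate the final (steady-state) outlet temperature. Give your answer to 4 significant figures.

M c_p dT/dt = ṁ c_p (T_in − T) + Q̇.
At steady state dT/dt = 0 ⇒ T_ss = T_in + Q̇/(ṁ c_p) = 34.72 + 195.9/(4.443·4.181) = 45.2658 °C.

45.27 °C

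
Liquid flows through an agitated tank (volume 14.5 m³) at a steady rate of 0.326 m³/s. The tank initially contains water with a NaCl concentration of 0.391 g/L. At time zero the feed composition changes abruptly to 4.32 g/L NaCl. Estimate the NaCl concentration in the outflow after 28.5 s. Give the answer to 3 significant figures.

Mass balance on the solute (V constant): V dC/dt = Q(C_in − C).
Rewrite as dC/dt + C/τ = C_in/τ, τ = V/Q = 44.479 s.
Solution: C(t) = C_in + (C₀ − C_in) e^(−t/τ).
C(28.5) = 4.32 + (0.391 − 4.32)·e^(−28.5/44.479) = 4.32 + (-3.9290)·0.52689 = 2.2498 g/L.

2.25 g/L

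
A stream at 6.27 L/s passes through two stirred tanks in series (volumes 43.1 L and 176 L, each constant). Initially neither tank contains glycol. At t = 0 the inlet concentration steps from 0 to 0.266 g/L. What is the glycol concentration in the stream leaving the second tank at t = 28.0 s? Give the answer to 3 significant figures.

Species balance on tank i: dCᵢ/dt = (Cᵢ₋₁ − Cᵢ)/τᵢ with τᵢ = Vᵢ/Q.
τ₁ = 43.1/6.27 = 6.8740 s; τ₂ = 176/6.27 = 28.070 s.
Tank 1: C₁ = C_in(1 − e^(−t/τ₁)). Tank 2 (τ₁ ≠ τ₂): C₂ = C_in[1 − (τ₁ e^(−t/τ₁) − τ₂ e^(−t/τ₂))/(τ₁ − τ₂)].
At t = 28.0: e^(−t/τ₁) = 0.017021, e^(−t/τ₂) = 0.36880.
C₂ = 0.266·[1 − (6.8740·0.017021 − 28.070·0.36880)/(-21.196)] = 0.266·0.51712 = 0.13755 g/L.

0.138 g/L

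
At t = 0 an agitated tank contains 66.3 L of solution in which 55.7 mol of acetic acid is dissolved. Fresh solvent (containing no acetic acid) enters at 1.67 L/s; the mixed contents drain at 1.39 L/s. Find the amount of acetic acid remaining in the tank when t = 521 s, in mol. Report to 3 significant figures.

Total volume: dV/dt = Q_in − Q_out = 0.28000 L/s, so V(t) = 66.3 + 0.28000 t and V(521) = 212.18 L.
Species balance (pure solvent in): dm/dt = −Q_out · m/V(t).
dm/m = −Q_out dt/(V₀ + 0.28000 t); integrating gives ln(m/m₀) = −(Q_out/(Q_in−Q_out)) ln(V/V₀).
m = m₀ (V₀/V)^(Q_out/(Q_in−Q_out)) = 55.7 × (66.3/212.18)^(4.9643) = 0.17296 mol.

0.173 mol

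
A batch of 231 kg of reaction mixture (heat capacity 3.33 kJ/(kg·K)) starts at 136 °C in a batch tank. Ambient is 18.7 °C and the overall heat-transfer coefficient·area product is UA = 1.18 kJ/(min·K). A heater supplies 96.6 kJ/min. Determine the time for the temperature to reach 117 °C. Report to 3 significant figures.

501 min

Energy balance: M c_p dT/dt = −UA(T − T_amb) + Q̇.
τ = M c_p/UA = 651.89 min; T_ss = T_amb + Q̇/UA = 18.7 + 96.6/1.18 = 100.56 °C.
T(t) = T_ss + (T₀ − T_ss)e^(−t/τ); set T = 117:
t = −τ ln[(T − T_ss)/(T₀ − T_ss)] = −651.89 · ln(0.46382) = 500.83 min.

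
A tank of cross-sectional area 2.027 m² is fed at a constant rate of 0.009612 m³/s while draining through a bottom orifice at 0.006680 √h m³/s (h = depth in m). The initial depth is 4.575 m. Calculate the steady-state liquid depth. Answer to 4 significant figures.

A dh/dt = Q_in − 0.006680 √h. Steady state requires inflow = outflow:
Q_in = 0.006680 √h_ss ⇒ √h_ss = 0.009612/0.006680 = 1.43892.
h_ss = 1.43892² = 2.07050 m. (Since h₀ = 4.575 m > h_ss, the level will fall toward this value.)

2.070 m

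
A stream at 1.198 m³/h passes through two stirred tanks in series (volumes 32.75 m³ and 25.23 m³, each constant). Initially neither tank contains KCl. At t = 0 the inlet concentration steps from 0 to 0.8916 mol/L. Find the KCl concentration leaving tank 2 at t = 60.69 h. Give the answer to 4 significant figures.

Species balance on tank i: dCᵢ/dt = (Cᵢ₋₁ − Cᵢ)/τᵢ with τᵢ = Vᵢ/Q.
τ₁ = 32.75/1.198 = 27.3372 h; τ₂ = 25.23/1.198 = 21.0601 h.
Tank 1: C₁ = C_in(1 − e^(−t/τ₁)). Tank 2 (τ₁ ≠ τ₂): C₂ = C_in[1 − (τ₁ e^(−t/τ₁) − τ₂ e^(−t/τ₂))/(τ₁ − τ₂)].
At t = 60.69: e^(−t/τ₁) = 0.108604, e^(−t/τ₂) = 0.0560365.
C₂ = 0.8916·[1 − (27.3372·0.108604 − 21.0601·0.0560365)/(6.27713)] = 0.8916·0.715030 = 0.637521 mol/L.

0.6375 mol/L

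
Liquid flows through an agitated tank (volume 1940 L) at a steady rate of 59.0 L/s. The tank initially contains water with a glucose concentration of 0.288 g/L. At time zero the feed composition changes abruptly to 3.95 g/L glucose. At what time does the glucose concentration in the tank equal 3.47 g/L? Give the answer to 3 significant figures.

66.8 s

Unsteady species balance (constant V, well mixed): V dC/dt = Q(C_in − C), so τ = V/Q = 32.881 s.
C(t) = C_in + (C₀ − C_in) e^(−t/τ). Set C = 3.47 and solve for t:
e^(−t/τ) = (C − C_in)/(C₀ − C_in) = (3.47 − 3.95)/(0.288 − 3.95) = 0.13108
t = −τ ln(…) = 32.881 × 2.0320 = 66.814 s.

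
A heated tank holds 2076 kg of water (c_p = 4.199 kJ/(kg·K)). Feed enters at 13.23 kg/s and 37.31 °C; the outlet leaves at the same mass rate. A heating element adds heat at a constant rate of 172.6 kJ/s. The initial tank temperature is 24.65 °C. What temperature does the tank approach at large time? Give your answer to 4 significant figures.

M c_p dT/dt = ṁ c_p (T_in − T) + Q̇.
At steady state dT/dt = 0 ⇒ T_ss = T_in + Q̇/(ṁ c_p) = 37.31 + 172.6/(13.23·4.199) = 40.4170 °C.

40.42 °C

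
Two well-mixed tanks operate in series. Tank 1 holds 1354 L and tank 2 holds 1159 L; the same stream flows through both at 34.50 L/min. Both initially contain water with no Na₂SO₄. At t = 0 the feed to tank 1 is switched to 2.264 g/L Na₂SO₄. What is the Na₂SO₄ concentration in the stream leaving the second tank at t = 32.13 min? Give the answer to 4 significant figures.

0.5019 g/L

Each tank obeys Vᵢ dCᵢ/dt = Q(Cᵢ₋₁ − Cᵢ), so τᵢ = Vᵢ/Q.
τ₁ = 1354/34.50 = 39.2464 min; τ₂ = 1159/34.50 = 33.5942 min.
Tank 1: C₁ = C_in(1 − e^(−t/τ₁)). Tank 2 (τ₁ ≠ τ₂): C₂ = C_in[1 − (τ₁ e^(−t/τ₁) − τ₂ e^(−t/τ₂))/(τ₁ − τ₂)].
At t = 32.13: e^(−t/τ₁) = 0.441016, e^(−t/τ₂) = 0.384268.
C₂ = 2.264·[1 − (39.2464·0.441016 − 33.5942·0.384268)/(5.65217)] = 2.264·0.221698 = 0.501924 g/L.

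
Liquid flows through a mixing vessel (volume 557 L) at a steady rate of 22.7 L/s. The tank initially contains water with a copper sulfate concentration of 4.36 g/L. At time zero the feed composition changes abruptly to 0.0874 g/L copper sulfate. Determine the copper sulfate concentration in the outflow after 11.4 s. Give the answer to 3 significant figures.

Species balance on the tank: V dC/dt = Q(C_in − C).
So dC/dt = (C_in − C)/τ with τ = V/Q = 557/22.7 = 24.537 s.
Integrating: C(t) = C_in + (C₀ − C_in) e^(−t/τ).
C(11.4) = 0.0874 + (4.36 − 0.0874)·e^(−11.4/24.537) = 0.0874 + (4.2726)·0.62839 = 2.7723 g/L.

2.77 g/L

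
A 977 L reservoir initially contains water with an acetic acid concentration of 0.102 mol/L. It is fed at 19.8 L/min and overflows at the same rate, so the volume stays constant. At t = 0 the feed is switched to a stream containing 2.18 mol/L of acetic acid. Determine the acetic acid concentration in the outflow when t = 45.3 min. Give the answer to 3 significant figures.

Species balance on the tank: V dC/dt = Q(C_in − C).
Rewrite as dC/dt + C/τ = C_in/τ, τ = V/Q = 49.343 min.
Solution: C(t) = C_in + (C₀ − C_in) e^(−t/τ).
C(45.3) = 2.18 + (0.102 − 2.18)·e^(−45.3/49.343) = 2.18 + (-2.0780)·0.39929 = 1.3503 mol/L.

1.35 mol/L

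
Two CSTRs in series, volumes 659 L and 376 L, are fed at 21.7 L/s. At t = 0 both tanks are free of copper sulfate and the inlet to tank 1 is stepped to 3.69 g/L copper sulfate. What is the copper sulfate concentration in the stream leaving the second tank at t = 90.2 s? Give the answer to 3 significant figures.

3.28 g/L

Each tank obeys Vᵢ dCᵢ/dt = Q(Cᵢ₋₁ − Cᵢ), so τᵢ = Vᵢ/Q.
τ₁ = 659/21.7 = 30.369 s; τ₂ = 376/21.7 = 17.327 s.
Solving the cascade with C₁(0)=C₂(0)=0 gives C₂(t) = C_in[1 − (τ₁ e^(−t/τ₁) − τ₂ e^(−t/τ₂))/(τ₁ − τ₂)].
At t = 90.2: e^(−t/τ₁) = 0.051295, e^(−t/τ₂) = 0.0054853.
C₂ = 3.69·[1 − (30.369·0.051295 − 17.327·0.0054853)/(13.041)] = 3.69·0.88784 = 3.2761 g/L.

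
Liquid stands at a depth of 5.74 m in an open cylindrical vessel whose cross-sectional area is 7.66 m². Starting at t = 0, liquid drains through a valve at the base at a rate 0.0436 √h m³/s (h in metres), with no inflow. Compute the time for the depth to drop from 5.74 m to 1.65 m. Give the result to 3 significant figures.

390 s

Mass balance (ρ constant): A dh/dt = −0.0436 √h.
∫ h^(−1/2) dh = −(0.0436/A) ∫ dt, giving 2√h = 2√h₀ − (0.0436/A) t.
t = 2A(√h₀ − √h)/0.0436 = 2·7.66·(√5.74 − √1.65)/0.0436
  = 15.320 × (2.3958 − 1.2845) / 0.0436 = 390.49 s.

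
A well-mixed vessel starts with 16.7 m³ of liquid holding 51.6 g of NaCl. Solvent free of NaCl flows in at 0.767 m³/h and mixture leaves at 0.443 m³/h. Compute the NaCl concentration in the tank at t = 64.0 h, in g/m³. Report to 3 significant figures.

0.457 g/m³

Total volume: dV/dt = Q_in − Q_out = 0.32400 m³/h, so V(t) = 16.7 + 0.32400 t and V(64.0) = 37.436 m³.
Species balance (pure solvent in): dm/dt = −Q_out · m/V(t).
Separate: dm/m = −Q_out dt/V(t) ⇒ ln(m/m₀) = −(Q_out/(Q_in−Q_out)) ln(V/V₀).
m = m₀ (V₀/V)^(Q_out/(Q_in−Q_out)) = 51.6 × (16.7/37.436)^(1.3673) = 17.113 g.
C = m/V = 17.113/37.436 = 0.45712 g/m³.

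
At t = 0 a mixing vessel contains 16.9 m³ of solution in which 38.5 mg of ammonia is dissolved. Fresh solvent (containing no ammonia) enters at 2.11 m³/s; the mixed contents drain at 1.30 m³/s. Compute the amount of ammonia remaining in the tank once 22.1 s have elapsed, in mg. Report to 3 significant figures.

Total volume: dV/dt = Q_in − Q_out = 0.81000 m³/s, so V(t) = 16.9 + 0.81000 t and V(22.1) = 34.801 m³.
Solute balance: dm/dt = 0 − Q_out C = −Q_out m/V(t).
dm/m = −Q_out dt/(V₀ + 0.81000 t); integrating gives ln(m/m₀) = −(Q_out/(Q_in−Q_out)) ln(V/V₀).
m = m₀ (V₀/V)^(Q_out/(Q_in−Q_out)) = 38.5 × (16.9/34.801)^(1.6049) = 12.078 mg.

12.1 mg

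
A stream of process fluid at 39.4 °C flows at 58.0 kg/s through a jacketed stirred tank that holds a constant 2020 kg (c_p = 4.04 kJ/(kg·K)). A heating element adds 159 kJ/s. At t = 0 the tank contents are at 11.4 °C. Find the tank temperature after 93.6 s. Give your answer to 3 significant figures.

38.1 °C

First-law balance (no shaft work): M c_p dT/dt = ṁ c_p (T_in − T) + 159.
τ = M/ṁ = 34.828 s; T_ss = T_in + Q̇/(ṁ c_p) = 39.4 + 159/(58.0·4.04) = 40.079 °C.
Solution: T(t) = T_ss + (T₀ − T_ss) e^(−t/τ).
T(93.6) = 40.079 + (-28.679)·e^(−93.6/34.828) = 40.079 + (-28.679)·0.068049 = 38.127 °C.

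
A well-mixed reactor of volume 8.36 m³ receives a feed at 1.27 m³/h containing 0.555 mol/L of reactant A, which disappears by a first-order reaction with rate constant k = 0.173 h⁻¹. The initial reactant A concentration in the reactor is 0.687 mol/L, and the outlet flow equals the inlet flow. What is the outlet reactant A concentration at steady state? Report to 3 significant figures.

Accumulation = in − out − consumed: V dC/dt = Q C_in − Q C − k V C.
Steady state (dC/dt = 0): C_ss = Q C_in/(Q + kV) = C_in/(1 + kV/Q).
C_ss = 1.27·0.555/(1.27 + 0.173·8.36) = 0.70485/2.7163 = 0.25949 mol/L.

0.259 mol/L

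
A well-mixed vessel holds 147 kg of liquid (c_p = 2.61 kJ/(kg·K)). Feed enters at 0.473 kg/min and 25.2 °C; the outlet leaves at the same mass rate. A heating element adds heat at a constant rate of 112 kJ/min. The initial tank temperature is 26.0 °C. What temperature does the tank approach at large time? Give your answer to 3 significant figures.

M c_p dT/dt = ṁ c_p (T_in − T) + Q̇.
At steady state dT/dt = 0 ⇒ T_ss = T_in + Q̇/(ṁ c_p) = 25.2 + 112/(0.473·2.61) = 115.92 °C.

116 °C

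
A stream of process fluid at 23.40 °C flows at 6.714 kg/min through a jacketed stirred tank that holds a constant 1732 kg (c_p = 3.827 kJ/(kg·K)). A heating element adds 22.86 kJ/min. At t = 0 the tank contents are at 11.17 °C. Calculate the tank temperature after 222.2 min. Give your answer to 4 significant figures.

M c_p dT/dt = ṁ c_p (T_in − T) + Q̇.
τ = M/ṁ = 257.968 min; T_ss = T_in + Q̇/(ṁ c_p) = 23.40 + 22.86/(6.714·3.827) = 24.2897 °C.
This is linear first-order; T(t) = T_ss + (T₀ − T_ss) e^(−t/τ).
T(222.2) = 24.2897 + (-13.1197)·e^(−222.2/257.968) = 24.2897 + (-13.1197)·0.422593 = 18.7454 °C.

18.75 °C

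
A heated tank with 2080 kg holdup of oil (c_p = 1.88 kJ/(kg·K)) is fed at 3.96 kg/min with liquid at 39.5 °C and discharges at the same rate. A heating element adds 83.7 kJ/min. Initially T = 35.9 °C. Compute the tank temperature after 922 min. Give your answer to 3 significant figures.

48.2 °C

First-law balance (no shaft work): M c_p dT/dt = ṁ c_p (T_in − T) + 83.7.
τ = M/ṁ = 525.25 min; T_ss = T_in + Q̇/(ṁ c_p) = 39.5 + 83.7/(3.96·1.88) = 50.743 °C.
Integrating: T(t) = T_ss + (T₀ − T_ss) e^(−t/τ).
T(922) = 50.743 + (-14.843)·e^(−922/525.25) = 50.743 + (-14.843)·0.17285 = 48.177 °C.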